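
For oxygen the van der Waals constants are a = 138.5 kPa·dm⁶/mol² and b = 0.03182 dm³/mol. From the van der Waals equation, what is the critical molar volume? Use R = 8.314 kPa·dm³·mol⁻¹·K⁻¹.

V_m,c ≈ 0.09546 dm³/mol

For a van der Waals gas, V_m,c = 3b.
V_m,c = 3×0.03182 = 0.09546 dm³/mol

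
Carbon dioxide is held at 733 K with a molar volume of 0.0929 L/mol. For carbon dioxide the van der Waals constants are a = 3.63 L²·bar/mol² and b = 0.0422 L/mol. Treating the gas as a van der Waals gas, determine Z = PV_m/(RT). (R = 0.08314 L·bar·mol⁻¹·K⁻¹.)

P = RT/(V_m − b) − a/V_m² = (0.08314)(733)/(0.0929 − 0.0422) − 3.63/(0.0929)²
  = 60.942/0.050700 − 420.61 = 1202.0 − 420.61 = 781.4 bar
Z = PV_m/(RT) = (781.4)(0.0929)/((0.08314)(733)) = 72.592/60.942 = 1.191

Z ≈ 1.191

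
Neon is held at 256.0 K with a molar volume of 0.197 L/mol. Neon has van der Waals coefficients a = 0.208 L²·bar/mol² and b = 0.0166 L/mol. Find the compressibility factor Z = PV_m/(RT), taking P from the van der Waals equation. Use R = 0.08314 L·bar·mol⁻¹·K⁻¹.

Z ≈ 1.042

P = RT/(V_m − b) − a/V_m² = (0.08314)(256.0)/(0.197 − 0.0166) − 0.208/(0.197)²
  = 21.284/0.18040 − 5.3596 = 117.98 − 5.3596 = 112.62 bar
Z = PV_m/(RT) = (112.62)(0.197)/((0.08314)(256.0)) = 22.186/21.284 = 1.042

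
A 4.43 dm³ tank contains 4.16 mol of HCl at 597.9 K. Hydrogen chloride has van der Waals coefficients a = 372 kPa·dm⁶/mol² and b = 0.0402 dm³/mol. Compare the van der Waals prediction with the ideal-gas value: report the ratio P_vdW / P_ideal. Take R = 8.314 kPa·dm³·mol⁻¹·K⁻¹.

Ideal: P_ideal = nRT/V = (4.16)(8.314)(597.9)/4.43 = 4667.97 kPa
vdW: P = nRT/(V − nb) − a n²/V² = 20679.1/4.26277 − 6437.68/19.6249 = 4851.09 − 328.036 = 4523.05 kPa
Ratio = 4523.05/4667.97 = 0.9690

P_vdW / P_ideal ≈ 0.9690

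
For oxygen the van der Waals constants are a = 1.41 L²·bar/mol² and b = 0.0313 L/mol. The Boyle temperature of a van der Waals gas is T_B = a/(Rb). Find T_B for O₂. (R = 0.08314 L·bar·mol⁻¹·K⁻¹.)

For a van der Waals gas the second virial coefficient B₂ = b − a/(RT) vanishes at T_B = a/(Rb).
T_B = 1.41/(0.08314×0.0313) = 1.41/0.0026023 = 541.8 K

T_B ≈ 541.8 K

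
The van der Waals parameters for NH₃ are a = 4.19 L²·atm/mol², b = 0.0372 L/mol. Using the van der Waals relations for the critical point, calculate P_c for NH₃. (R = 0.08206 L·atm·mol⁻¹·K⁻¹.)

P_c ≈ 112.1 atm

For a van der Waals gas, P_c = a/(27b²).
P_c = 4.19/(27×(0.0372)²) = 4.19/0.037364 = 112.1 atm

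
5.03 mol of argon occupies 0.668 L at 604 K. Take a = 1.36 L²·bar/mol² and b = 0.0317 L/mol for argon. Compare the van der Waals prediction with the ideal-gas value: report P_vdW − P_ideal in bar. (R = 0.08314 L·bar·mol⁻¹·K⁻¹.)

Ideal: P_ideal = nRT/V = (5.03)(0.08314)(604)/0.668 = 378.128 bar
vdW: P = nRT/(V − nb) − a n²/V² = 252.589/0.508549 − 34.4092/0.446224 = 496.686 − 77.1119 = 419.574 bar
ΔP = 419.574 − 378.128 = 41.45 bar

ΔP ≈ 41.45 bar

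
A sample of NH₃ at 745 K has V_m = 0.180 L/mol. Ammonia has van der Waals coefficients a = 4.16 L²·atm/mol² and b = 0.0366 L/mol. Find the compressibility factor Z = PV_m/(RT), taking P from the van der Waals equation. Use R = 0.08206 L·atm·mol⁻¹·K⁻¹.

P = RT/(V_m − b) − a/V_m² = (0.08206)(745)/(0.180 − 0.0366) − 4.16/(0.180)²
  = 61.135/0.14340 − 128.40 = 426.32 − 128.40 = 297.92 atm
Z = PV_m/(RT) = (297.92)(0.180)/((0.08206)(745)) = 53.626/61.135 = 0.8772

Z ≈ 0.8772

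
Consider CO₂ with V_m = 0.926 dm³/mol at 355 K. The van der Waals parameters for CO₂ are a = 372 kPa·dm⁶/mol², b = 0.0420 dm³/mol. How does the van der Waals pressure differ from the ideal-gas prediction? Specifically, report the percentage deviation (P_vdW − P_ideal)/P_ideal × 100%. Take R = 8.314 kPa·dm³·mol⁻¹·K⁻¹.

Ideal: P_ideal = RT/V_m = (8.314)(355)/0.926 = 3187.33 kPa
vdW: P = RT/(V_m − b) − a/V_m² = 2951.47/0.884000 − 372/0.857476 = 3338.77 − 433.831 = 2904.94 kPa
% deviation = (2904.94 − 3187.33)/3187.33 × 100% = -8.86%

-8.86 %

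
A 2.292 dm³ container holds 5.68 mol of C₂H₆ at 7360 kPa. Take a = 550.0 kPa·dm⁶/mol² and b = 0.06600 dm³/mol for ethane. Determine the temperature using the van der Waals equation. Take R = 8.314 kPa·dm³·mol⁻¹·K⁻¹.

T ≈ 435.9 K

T = (P + a n²/V²)(V − nb)/(nR)
P + a n²/V² = 7360 + (550.0)(5.68)²/(2.292)² = 10738 kPa
V − nb = 2.292 − (5.68)(0.06600) = 1.9171 dm³
T = (10738)(1.9171)/((5.68)(8.314)) = 435.9 K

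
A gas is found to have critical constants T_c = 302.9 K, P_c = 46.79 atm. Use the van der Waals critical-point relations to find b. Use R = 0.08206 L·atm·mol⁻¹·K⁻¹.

From T_c = 8a/(27Rb) and P_c = a/(27b²): b = R T_c/(8 P_c).
b = (0.08206)(302.9)/(8×46.79) = 24.856/374.32 = 0.06640 L/mol

b ≈ 0.06640 L/mol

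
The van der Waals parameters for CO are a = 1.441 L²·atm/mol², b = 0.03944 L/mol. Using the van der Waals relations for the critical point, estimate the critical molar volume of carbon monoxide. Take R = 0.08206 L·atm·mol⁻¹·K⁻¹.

V_m,c ≈ 0.1183 L/mol

For a van der Waals gas, V_m,c = 3b.
V_m,c = 3×0.03944 = 0.1183 L/mol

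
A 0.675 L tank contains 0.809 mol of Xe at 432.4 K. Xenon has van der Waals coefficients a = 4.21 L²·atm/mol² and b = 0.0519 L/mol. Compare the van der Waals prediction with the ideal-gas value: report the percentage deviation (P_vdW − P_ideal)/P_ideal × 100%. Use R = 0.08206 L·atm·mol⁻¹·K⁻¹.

-7.59 %

Ideal: P_ideal = nRT/V = (0.809)(0.08206)(432.4)/0.675 = 42.5267 atm
vdW: P = nRT/(V − nb) − a n²/V² = 28.7055/0.633013 − 2.75537/0.455625 = 45.3474 − 6.04745 = 39.3000 atm
% deviation = (39.3000 − 42.5267)/42.5267 × 100% = -7.59%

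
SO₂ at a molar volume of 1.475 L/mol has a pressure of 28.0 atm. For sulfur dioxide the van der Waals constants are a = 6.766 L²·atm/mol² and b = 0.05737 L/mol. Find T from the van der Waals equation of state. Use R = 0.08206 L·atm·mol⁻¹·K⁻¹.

T ≈ 537.4 K

T = (P + a/V_m²)(V_m − b)/R
P + a/V_m² = 28.0 + 6.766/(1.475)² = 31.110 atm
V_m − b = 1.475 − 0.05737 = 1.4176 L/mol
T = (31.110)(1.4176)/0.08206 = 537.4 K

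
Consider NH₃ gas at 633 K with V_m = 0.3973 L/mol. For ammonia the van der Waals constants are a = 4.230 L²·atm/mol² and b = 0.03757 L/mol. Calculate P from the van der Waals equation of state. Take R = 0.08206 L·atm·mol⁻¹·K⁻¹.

P = RT/(V_m − b) − a/V_m²
RT/(V_m − b) = (0.08206)(633)/(0.3973 − 0.03757) = 51.944/0.35973 = 144.40 atm
a/V_m² = 4.230/(0.3973)² = 26.798 atm
P = 144.40 − 26.798 = 117.6 atm

P ≈ 117.6 atm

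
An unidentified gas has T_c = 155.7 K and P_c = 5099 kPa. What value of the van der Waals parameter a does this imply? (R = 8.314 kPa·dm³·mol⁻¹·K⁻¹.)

a ≈ 138.6 kPa·dm⁶/mol²

From T_c = 8a/(27Rb) and P_c = a/(27b²): a = 27 R² T_c²/(64 P_c).
a = 27×(8.314)²×(155.7)²/(64×5099) = 45244004/326336 = 138.6 kPa·dm⁶/mol²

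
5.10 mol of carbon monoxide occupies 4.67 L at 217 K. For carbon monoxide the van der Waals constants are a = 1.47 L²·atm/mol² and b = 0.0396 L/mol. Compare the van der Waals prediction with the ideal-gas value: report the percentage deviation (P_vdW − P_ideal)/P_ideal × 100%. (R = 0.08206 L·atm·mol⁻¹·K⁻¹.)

Ideal: P_ideal = nRT/V = (5.10)(0.08206)(217)/4.67 = 19.4466 atm
vdW: P = nRT/(V − nb) − a n²/V² = 90.8158/4.46804 − 38.2347/21.8089 = 20.3256 − 1.75317 = 18.5724 atm
% deviation = (18.5724 − 19.4466)/19.4466 × 100% = -4.50%

-4.50 %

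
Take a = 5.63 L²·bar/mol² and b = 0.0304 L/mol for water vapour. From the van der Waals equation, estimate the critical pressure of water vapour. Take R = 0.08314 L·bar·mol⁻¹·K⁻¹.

P_c ≈ 225.6 bar

For a van der Waals gas, P_c = a/(27b²).
P_c = 5.63/(27×(0.0304)²) = 5.63/0.024952 = 225.6 bar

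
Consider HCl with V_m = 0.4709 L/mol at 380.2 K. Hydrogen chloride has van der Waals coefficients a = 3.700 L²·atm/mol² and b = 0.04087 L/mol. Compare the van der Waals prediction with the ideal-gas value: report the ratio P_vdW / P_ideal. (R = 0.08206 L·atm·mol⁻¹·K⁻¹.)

P_vdW / P_ideal ≈ 0.8432

Ideal: P_ideal = RT/V_m = (0.08206)(380.2)/0.4709 = 66.2544 atm
vdW: P = RT/(V_m − b) − a/V_m² = 31.1992/0.430030 − 3.700/0.221747 = 72.5512 − 16.6857 = 55.8655 atm
Ratio = 55.8655/66.2544 = 0.8432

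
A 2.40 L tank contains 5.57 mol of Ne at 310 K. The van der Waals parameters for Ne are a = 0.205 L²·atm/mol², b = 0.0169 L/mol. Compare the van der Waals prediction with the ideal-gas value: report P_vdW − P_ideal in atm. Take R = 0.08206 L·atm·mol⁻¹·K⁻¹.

ΔP ≈ 1.306 atm

Ideal: P_ideal = nRT/V = (5.57)(0.08206)(310)/2.40 = 59.0388 atm
vdW: P = nRT/(V − nb) − a n²/V² = 141.693/2.30587 − 6.36010/5.76000 = 61.4488 − 1.10418 = 60.3446 atm
ΔP = 60.3446 − 59.0388 = 1.306 atm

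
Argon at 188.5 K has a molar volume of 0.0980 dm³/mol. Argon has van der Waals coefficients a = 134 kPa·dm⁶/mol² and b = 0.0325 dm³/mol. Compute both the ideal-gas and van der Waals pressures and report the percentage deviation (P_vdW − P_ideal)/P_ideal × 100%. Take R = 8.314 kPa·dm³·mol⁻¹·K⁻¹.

-37.63 %

Ideal: P_ideal = RT/V_m = (8.314)(188.5)/0.0980 = 15991.7 kPa
vdW: P = RT/(V_m − b) − a/V_m² = 1567.19/0.0655000 − 134/0.00960400 = 23926.6 − 13952.5 = 9974.1 kPa
% deviation = (9974.1 − 15991.7)/15991.7 × 100% = -37.63%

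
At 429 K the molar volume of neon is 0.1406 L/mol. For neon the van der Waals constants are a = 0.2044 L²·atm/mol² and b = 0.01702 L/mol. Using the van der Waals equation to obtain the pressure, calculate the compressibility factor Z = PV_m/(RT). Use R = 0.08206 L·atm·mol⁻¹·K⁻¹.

Z ≈ 1.096

P = RT/(V_m − b) − a/V_m² = (0.08206)(429)/(0.1406 − 0.01702) − 0.2044/(0.1406)²
  = 35.204/0.12358 − 10.340 = 284.87 − 10.340 = 274.53 atm
Z = PV_m/(RT) = (274.53)(0.1406)/((0.08206)(429)) = 38.599/35.204 = 1.096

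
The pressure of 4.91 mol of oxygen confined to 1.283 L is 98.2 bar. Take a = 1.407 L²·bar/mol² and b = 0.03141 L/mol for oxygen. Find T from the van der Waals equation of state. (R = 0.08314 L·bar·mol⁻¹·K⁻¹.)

T = (P + a n²/V²)(V − nb)/(nR)
P + a n²/V² = 98.2 + (1.407)(4.91)²/(1.283)² = 118.81 bar
V − nb = 1.283 − (4.91)(0.03141) = 1.1288 L
T = (118.81)(1.1288)/((4.91)(0.08314)) = 328.5 K

T ≈ 328.5 K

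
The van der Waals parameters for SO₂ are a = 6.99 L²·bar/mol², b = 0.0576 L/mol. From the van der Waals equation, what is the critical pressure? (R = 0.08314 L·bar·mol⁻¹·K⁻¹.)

P_c ≈ 78.03 bar

For a van der Waals gas, P_c = a/(27b²).
P_c = 6.99/(27×(0.0576)²) = 6.99/0.089580 = 78.03 bar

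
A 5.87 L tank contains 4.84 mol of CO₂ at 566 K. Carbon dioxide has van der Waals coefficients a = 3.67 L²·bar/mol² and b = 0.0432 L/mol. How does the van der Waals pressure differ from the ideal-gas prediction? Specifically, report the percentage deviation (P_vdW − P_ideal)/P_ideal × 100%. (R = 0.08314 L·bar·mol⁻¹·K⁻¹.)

-2.74 %

Ideal: P_ideal = nRT/V = (4.84)(0.08314)(566)/5.87 = 38.8002 bar
vdW: P = nRT/(V − nb) − a n²/V² = 227.757/5.66091 − 85.9720/34.4569 = 40.2333 − 2.49506 = 37.7382 bar
% deviation = (37.7382 − 38.8002)/38.8002 × 100% = -2.74%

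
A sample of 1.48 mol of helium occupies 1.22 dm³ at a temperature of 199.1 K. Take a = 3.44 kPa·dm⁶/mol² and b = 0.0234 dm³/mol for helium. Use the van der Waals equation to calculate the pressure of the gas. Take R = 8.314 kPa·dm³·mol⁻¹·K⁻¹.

P ≈ 2062 kPa

P = nRT/(V − nb) − a n²/V²
nRT/(V − nb) = (1.48)(8.314)(199.1)/(1.22 − 1.48×0.0234) = 2449.9/1.1854 = 2066.7 kPa
a n²/V² = (3.44)(1.48)²/(1.22)² = 5.0625 kPa
P = 2066.7 − 5.0625 = 2062 kPa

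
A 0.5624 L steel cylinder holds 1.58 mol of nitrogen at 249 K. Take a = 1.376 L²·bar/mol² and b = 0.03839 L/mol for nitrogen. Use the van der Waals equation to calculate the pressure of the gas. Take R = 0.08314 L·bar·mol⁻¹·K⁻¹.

P ≈ 54.33 bar

P = nRT/(V − nb) − a n²/V²
nRT/(V − nb) = (1.58)(0.08314)(249)/(0.5624 − 1.58×0.03839) = 32.709/0.50174 = 65.191 bar
a n²/V² = (1.376)(1.58)²/(0.5624)² = 10.860 bar
P = 65.191 − 10.860 = 54.33 bar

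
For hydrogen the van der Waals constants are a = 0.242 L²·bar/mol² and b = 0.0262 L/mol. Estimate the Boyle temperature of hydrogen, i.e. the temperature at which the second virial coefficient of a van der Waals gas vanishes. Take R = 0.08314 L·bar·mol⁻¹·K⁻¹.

For a van der Waals gas the second virial coefficient B₂ = b − a/(RT) vanishes at T_B = a/(Rb).
T_B = 0.242/(0.08314×0.0262) = 0.242/0.0021783 = 111.1 K

T_B ≈ 111.1 K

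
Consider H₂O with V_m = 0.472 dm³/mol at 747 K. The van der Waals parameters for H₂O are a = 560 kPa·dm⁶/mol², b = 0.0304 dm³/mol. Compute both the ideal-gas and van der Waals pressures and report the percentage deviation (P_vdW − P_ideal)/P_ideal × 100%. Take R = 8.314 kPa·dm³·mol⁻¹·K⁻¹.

Ideal: P_ideal = RT/V_m = (8.314)(747)/0.472 = 13158.0 kPa
vdW: P = RT/(V_m − b) − a/V_m² = 6210.56/0.441600 − 560/0.222784 = 14063.8 − 2513.65 = 11550.2 kPa
% deviation = (11550.2 − 13158.0)/13158.0 × 100% = -12.22%

-12.22 %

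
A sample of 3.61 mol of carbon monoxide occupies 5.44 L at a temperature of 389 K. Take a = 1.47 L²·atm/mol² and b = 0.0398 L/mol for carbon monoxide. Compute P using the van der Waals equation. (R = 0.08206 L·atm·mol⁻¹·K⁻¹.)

P ≈ 21.11 atm

P = nRT/(V − nb) − a n²/V²
nRT/(V − nb) = (3.61)(0.08206)(389)/(5.44 − 3.61×0.0398) = 115.24/5.2963 = 21.759 atm
a n²/V² = (1.47)(3.61)²/(5.44)² = 0.64734 atm
P = 21.759 − 0.64734 = 21.11 atm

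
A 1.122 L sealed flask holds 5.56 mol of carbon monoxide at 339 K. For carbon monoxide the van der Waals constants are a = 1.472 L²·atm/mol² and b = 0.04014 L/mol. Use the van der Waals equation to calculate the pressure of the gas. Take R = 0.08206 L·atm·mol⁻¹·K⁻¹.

P = nRT/(V − nb) − a n²/V²
nRT/(V − nb) = (5.56)(0.08206)(339)/(1.122 − 5.56×0.04014) = 154.67/0.89882 = 172.08 atm
a n²/V² = (1.472)(5.56)²/(1.122)² = 36.147 atm
P = 172.08 − 36.147 = 135.9 atm

P ≈ 135.9 atm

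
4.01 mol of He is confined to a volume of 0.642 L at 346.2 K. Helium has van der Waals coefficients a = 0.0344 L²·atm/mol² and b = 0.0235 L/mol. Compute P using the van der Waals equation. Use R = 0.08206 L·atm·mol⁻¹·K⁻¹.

P = nRT/(V − nb) − a n²/V²
nRT/(V − nb) = (4.01)(0.08206)(346.2)/(0.642 − 4.01×0.0235) = 113.92/0.54777 = 207.97 atm
a n²/V² = (0.0344)(4.01)²/(0.642)² = 1.3421 atm
P = 207.97 − 1.3421 = 206.6 atm

P ≈ 206.6 atm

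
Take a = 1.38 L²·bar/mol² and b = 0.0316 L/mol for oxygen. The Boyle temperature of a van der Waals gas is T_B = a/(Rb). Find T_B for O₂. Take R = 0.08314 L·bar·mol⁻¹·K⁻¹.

T_B ≈ 525.3 K

For a van der Waals gas the second virial coefficient B₂ = b − a/(RT) vanishes at T_B = a/(Rb).
T_B = 1.38/(0.08314×0.0316) = 1.38/0.0026272 = 525.3 K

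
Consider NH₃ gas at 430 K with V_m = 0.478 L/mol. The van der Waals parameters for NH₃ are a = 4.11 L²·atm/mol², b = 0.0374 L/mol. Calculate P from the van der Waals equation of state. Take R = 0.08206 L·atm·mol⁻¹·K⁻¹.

P ≈ 62.10 atm

P = RT/(V_m − b) − a/V_m²
RT/(V_m − b) = (0.08206)(430)/(0.478 − 0.0374) = 35.286/0.44060 = 80.086 atm
a/V_m² = 4.11/(0.478)² = 17.988 atm
P = 80.086 − 17.988 = 62.10 atm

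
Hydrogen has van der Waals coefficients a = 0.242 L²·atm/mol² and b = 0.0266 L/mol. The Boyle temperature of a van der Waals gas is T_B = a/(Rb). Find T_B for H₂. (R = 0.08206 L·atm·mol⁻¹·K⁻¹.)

T_B ≈ 110.9 K

For a van der Waals gas the second virial coefficient B₂ = b − a/(RT) vanishes at T_B = a/(Rb).
T_B = 0.242/(0.08206×0.0266) = 0.242/0.0021828 = 110.9 K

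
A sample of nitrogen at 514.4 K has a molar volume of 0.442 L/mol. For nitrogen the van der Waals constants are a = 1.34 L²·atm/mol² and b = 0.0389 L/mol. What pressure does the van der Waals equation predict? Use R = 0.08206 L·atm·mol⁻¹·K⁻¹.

P = RT/(V_m − b) − a/V_m²
RT/(V_m − b) = (0.08206)(514.4)/(0.442 − 0.0389) = 42.212/0.40310 = 104.72 atm
a/V_m² = 1.34/(0.442)² = 6.8590 atm
P = 104.72 − 6.8590 = 97.86 atm

P ≈ 97.86 atm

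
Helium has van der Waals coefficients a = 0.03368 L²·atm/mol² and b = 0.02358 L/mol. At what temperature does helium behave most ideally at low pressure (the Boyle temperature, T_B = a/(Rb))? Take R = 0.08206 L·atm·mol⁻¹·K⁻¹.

T_B ≈ 17.41 K

For a van der Waals gas the second virial coefficient B₂ = b − a/(RT) vanishes at T_B = a/(Rb).
T_B = 0.03368/(0.08206×0.02358) = 0.03368/0.0019350 = 17.41 K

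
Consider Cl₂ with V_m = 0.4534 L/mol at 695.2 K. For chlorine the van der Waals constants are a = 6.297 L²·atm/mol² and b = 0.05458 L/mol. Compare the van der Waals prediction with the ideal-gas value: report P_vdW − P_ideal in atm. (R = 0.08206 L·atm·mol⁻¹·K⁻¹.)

Ideal: P_ideal = RT/V_m = (0.08206)(695.2)/0.4534 = 125.823 atm
vdW: P = RT/(V_m − b) − a/V_m² = 57.0481/0.398820 − 6.297/0.205572 = 143.042 − 30.6316 = 112.410 atm
ΔP = 112.410 − 125.823 = -13.41 atm

ΔP ≈ -13.41 atm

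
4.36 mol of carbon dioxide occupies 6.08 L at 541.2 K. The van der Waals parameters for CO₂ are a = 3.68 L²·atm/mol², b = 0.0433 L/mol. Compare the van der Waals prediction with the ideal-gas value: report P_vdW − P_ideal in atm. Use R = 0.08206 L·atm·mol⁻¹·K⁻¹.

Ideal: P_ideal = nRT/V = (4.36)(0.08206)(541.2)/6.08 = 31.8473 atm
vdW: P = nRT/(V − nb) − a n²/V² = 193.631/5.89121 − 69.9553/36.9664 = 32.8678 − 1.89240 = 30.9754 atm
ΔP = 30.9754 − 31.8473 = -0.872 atm

ΔP ≈ -0.872 atm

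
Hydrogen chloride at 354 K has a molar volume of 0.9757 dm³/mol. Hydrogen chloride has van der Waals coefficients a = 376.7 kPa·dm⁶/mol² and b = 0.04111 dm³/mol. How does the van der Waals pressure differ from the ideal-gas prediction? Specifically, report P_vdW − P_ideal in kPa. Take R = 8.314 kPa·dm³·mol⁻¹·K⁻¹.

Ideal: P_ideal = RT/V_m = (8.314)(354)/0.9757 = 3016.46 kPa
vdW: P = RT/(V_m − b) − a/V_m² = 2943.16/0.934590 − 376.7/0.951990 = 3149.15 − 395.697 = 2753.45 kPa
ΔP = 2753.45 − 3016.46 = -263.0 kPa

ΔP ≈ -263.0 kPa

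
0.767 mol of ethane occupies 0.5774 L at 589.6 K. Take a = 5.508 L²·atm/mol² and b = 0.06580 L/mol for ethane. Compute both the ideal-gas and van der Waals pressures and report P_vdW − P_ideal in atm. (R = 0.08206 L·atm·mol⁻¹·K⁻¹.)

Ideal: P_ideal = nRT/V = (0.767)(0.08206)(589.6)/0.5774 = 64.2699 atm
vdW: P = nRT/(V − nb) − a n²/V² = 37.1094/0.526931 − 3.24030/0.333391 = 70.4255 − 9.71922 = 60.7063 atm
ΔP = 60.7063 − 64.2699 = -3.564 atm

ΔP ≈ -3.564 atm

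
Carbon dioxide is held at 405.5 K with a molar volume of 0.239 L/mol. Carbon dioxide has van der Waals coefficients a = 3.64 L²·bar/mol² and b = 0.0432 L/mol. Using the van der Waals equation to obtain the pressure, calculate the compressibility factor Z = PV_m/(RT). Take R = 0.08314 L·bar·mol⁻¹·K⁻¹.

Z ≈ 0.7689

P = RT/(V_m − b) − a/V_m² = (0.08314)(405.5)/(0.239 − 0.0432) − 3.64/(0.239)²
  = 33.713/0.19580 − 63.724 = 172.18 − 63.724 = 108.46 bar
Z = PV_m/(RT) = (108.46)(0.239)/((0.08314)(405.5)) = 25.922/33.713 = 0.7689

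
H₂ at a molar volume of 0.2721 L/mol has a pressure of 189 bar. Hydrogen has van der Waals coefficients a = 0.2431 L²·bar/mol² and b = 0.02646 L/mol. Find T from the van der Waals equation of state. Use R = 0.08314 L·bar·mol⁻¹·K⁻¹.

T = (P + a/V_m²)(V_m − b)/R
P + a/V_m² = 189 + 0.2431/(0.2721)² = 192.28 bar
V_m − b = 0.2721 − 0.02646 = 0.24564 L/mol
T = (192.28)(0.24564)/0.08314 = 568.1 K

T ≈ 568.1 K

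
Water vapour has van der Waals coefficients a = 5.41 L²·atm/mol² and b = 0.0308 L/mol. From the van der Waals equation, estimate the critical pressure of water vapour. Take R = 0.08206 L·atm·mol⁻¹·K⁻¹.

For a van der Waals gas, P_c = a/(27b²).
P_c = 5.41/(27×(0.0308)²) = 5.41/0.025613 = 211.2 atm

P_c ≈ 211.2 atm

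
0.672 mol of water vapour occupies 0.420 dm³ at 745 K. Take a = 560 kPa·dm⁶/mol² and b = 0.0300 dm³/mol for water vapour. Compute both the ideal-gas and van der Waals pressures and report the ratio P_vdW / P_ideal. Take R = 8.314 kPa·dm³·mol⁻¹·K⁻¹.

P_vdW / P_ideal ≈ 0.9058

Ideal: P_ideal = nRT/V = (0.672)(8.314)(745)/0.420 = 9910.29 kPa
vdW: P = nRT/(V − nb) − a n²/V² = 4162.32/0.399840 − 252.887/0.176400 = 10410.0 − 1433.60 = 8976.4 kPa
Ratio = 8976.4/9910.29 = 0.9058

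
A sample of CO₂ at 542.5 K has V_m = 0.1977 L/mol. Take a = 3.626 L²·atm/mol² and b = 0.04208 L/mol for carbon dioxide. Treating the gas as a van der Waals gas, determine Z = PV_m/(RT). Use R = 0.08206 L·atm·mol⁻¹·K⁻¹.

Z ≈ 0.8584

P = RT/(V_m − b) − a/V_m² = (0.08206)(542.5)/(0.1977 − 0.04208) − 3.626/(0.1977)²
  = 44.518/0.15562 − 92.771 = 286.07 − 92.771 = 193.30 atm
Z = PV_m/(RT) = (193.30)(0.1977)/((0.08206)(542.5)) = 38.215/44.518 = 0.8584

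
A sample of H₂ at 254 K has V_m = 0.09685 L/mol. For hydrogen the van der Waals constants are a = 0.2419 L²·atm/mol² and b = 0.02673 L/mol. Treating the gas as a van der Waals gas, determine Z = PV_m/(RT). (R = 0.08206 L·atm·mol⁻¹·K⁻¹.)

P = RT/(V_m − b) − a/V_m² = (0.08206)(254)/(0.09685 − 0.02673) − 0.2419/(0.09685)²
  = 20.843/0.070120 − 25.789 = 297.25 − 25.789 = 271.46 atm
Z = PV_m/(RT) = (271.46)(0.09685)/((0.08206)(254)) = 26.291/20.843 = 1.261

Z ≈ 1.261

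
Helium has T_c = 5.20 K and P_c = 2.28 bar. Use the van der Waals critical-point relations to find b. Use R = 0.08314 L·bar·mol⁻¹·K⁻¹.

b ≈ 0.02370 L/mol

From T_c = 8a/(27Rb) and P_c = a/(27b²): b = R T_c/(8 P_c).
b = (0.08314)(5.20)/(8×2.28) = 0.43233/18.240 = 0.02370 L/mol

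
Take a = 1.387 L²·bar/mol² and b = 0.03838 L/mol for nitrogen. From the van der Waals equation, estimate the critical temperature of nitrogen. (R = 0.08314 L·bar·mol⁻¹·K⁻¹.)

For a van der Waals gas, T_c = 8a/(27Rb).
T_c = 8×1.387/(27×0.08314×0.03838) = 11.096/0.086155 = 128.8 K

T_c ≈ 128.8 K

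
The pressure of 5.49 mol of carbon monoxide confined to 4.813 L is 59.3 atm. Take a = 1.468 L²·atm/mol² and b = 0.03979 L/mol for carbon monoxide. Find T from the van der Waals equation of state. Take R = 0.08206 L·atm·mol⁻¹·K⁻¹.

T = (P + a n²/V²)(V − nb)/(nR)
P + a n²/V² = 59.3 + (1.468)(5.49)²/(4.813)² = 61.210 atm
V − nb = 4.813 − (5.49)(0.03979) = 4.5946 L
T = (61.210)(4.5946)/((5.49)(0.08206)) = 624.3 K

T ≈ 624.3 K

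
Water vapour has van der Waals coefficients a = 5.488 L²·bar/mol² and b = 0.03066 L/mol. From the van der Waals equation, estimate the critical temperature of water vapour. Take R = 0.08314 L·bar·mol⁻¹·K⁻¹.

T_c ≈ 637.9 K

For a van der Waals gas, T_c = 8a/(27Rb).
T_c = 8×5.488/(27×0.08314×0.03066) = 43.904/0.068825 = 637.9 K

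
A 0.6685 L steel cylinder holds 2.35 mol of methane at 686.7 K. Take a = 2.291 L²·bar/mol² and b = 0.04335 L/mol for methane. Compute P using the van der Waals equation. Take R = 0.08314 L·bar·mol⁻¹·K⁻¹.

P = nRT/(V − nb) − a n²/V²
nRT/(V − nb) = (2.35)(0.08314)(686.7)/(0.6685 − 2.35×0.04335) = 134.17/0.56663 = 236.79 bar
a n²/V² = (2.291)(2.35)²/(0.6685)² = 28.311 bar
P = 236.79 − 28.311 = 208.5 bar

P ≈ 208.5 bar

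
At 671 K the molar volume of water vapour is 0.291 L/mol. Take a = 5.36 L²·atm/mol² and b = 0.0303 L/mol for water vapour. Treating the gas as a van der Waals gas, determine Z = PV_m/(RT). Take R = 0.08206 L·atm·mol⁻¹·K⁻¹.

P = RT/(V_m − b) − a/V_m² = (0.08206)(671)/(0.291 − 0.0303) − 5.36/(0.291)²
  = 55.062/0.26070 − 63.296 = 211.21 − 63.296 = 147.91 atm
Z = PV_m/(RT) = (147.91)(0.291)/((0.08206)(671)) = 43.042/55.062 = 0.7817

Z ≈ 0.7817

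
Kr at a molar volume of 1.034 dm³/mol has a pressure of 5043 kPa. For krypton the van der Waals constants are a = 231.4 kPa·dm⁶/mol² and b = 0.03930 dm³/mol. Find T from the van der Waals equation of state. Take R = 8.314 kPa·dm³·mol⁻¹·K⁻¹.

T ≈ 629.2 K

T = (P + a/V_m²)(V_m − b)/R
P + a/V_m² = 5043 + 231.4/(1.034)² = 5259.4 kPa
V_m − b = 1.034 − 0.03930 = 0.99470 dm³/mol
T = (5259.4)(0.99470)/8.314 = 629.2 K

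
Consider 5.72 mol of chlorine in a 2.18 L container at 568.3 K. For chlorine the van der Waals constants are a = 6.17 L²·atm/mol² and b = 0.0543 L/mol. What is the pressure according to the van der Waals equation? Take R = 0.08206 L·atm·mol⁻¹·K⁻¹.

P = nRT/(V − nb) − a n²/V²
nRT/(V − nb) = (5.72)(0.08206)(568.3)/(2.18 − 5.72×0.0543) = 266.75/1.8694 = 142.69 atm
a n²/V² = (6.17)(5.72)²/(2.18)² = 42.478 atm
P = 142.69 − 42.478 = 100.2 atm

P ≈ 100.2 atm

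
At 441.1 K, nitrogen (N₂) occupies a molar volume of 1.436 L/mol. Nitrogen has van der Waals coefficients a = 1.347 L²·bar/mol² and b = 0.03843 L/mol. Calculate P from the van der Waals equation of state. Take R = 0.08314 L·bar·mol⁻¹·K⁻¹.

P = RT/(V_m − b) − a/V_m²
RT/(V_m − b) = (0.08314)(441.1)/(1.436 − 0.03843) = 36.673/1.3976 = 26.240 bar
a/V_m² = 1.347/(1.436)² = 0.65322 bar
P = 26.240 − 0.65322 = 25.59 bar

P ≈ 25.59 bar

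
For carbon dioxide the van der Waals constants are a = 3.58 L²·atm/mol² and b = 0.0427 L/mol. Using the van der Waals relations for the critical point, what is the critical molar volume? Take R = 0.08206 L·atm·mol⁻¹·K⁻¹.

For a van der Waals gas, V_m,c = 3b.
V_m,c = 3×0.0427 = 0.1281 L/mol

V_m,c ≈ 0.1281 L/mol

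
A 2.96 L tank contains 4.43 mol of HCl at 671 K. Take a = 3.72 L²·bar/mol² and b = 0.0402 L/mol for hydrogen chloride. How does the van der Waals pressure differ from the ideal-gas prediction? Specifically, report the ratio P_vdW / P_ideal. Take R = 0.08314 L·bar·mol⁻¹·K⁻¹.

Ideal: P_ideal = nRT/V = (4.43)(0.08314)(671)/2.96 = 83.4919 bar
vdW: P = nRT/(V − nb) − a n²/V² = 247.136/2.78191 − 73.0046/8.76160 = 88.8368 − 8.33234 = 80.5045 bar
Ratio = 80.5045/83.4919 = 0.9642

P_vdW / P_ideal ≈ 0.9642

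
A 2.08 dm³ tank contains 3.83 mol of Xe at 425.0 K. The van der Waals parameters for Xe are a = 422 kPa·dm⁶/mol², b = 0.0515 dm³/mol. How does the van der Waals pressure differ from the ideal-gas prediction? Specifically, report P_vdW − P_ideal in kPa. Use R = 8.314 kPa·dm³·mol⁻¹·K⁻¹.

ΔP ≈ -749.2 kPa

Ideal: P_ideal = nRT/V = (3.83)(8.314)(425.0)/2.08 = 6506.30 kPa
vdW: P = nRT/(V − nb) − a n²/V² = 13533.1/1.88276 − 6190.28/4.32640 = 7187.90 − 1430.82 = 5757.08 kPa
ΔP = 5757.08 − 6506.30 = -749.2 kPa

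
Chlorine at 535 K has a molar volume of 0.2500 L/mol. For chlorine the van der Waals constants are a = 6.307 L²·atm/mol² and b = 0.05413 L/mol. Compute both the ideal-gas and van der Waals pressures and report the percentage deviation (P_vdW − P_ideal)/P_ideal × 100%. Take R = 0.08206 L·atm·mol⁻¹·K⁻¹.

Ideal: P_ideal = RT/V_m = (0.08206)(535)/0.2500 = 175.608 atm
vdW: P = RT/(V_m − b) − a/V_m² = 43.9021/0.195870 − 6.307/0.0625000 = 224.139 − 100.912 = 123.227 atm
% deviation = (123.227 − 175.608)/175.608 × 100% = -29.83%

-29.83 %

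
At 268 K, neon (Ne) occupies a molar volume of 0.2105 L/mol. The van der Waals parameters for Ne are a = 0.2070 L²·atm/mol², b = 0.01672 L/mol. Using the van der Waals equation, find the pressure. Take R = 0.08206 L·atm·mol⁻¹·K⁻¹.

P = RT/(V_m − b) − a/V_m²
RT/(V_m − b) = (0.08206)(268)/(0.2105 − 0.01672) = 21.992/0.19378 = 113.49 atm
a/V_m² = 0.2070/(0.2105)² = 4.6716 atm
P = 113.49 − 4.6716 = 108.8 atm

P ≈ 108.8 atm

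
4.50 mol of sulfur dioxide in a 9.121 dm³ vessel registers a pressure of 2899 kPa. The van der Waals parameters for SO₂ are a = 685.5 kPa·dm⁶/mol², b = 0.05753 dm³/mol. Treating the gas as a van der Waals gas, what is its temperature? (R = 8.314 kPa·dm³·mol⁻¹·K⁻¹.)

T = (P + a n²/V²)(V − nb)/(nR)
P + a n²/V² = 2899 + (685.5)(4.50)²/(9.121)² = 3065.9 kPa
V − nb = 9.121 − (4.50)(0.05753) = 8.8621 dm³
T = (3065.9)(8.8621)/((4.50)(8.314)) = 726.2 K

T ≈ 726.2 K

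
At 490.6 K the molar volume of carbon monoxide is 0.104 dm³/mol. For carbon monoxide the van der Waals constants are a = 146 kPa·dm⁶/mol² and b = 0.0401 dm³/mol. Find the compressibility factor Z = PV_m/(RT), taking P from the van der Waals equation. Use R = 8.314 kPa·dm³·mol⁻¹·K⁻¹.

P = RT/(V_m − b) − a/V_m² = (8.314)(490.6)/(0.104 − 0.0401) − 146/(0.104)²
  = 4078.8/0.063900 − 13499 = 63831 − 13499 = 50332 kPa
Z = PV_m/(RT) = (50332)(0.104)/((8.314)(490.6)) = 5234.5/4078.8 = 1.283

Z ≈ 1.283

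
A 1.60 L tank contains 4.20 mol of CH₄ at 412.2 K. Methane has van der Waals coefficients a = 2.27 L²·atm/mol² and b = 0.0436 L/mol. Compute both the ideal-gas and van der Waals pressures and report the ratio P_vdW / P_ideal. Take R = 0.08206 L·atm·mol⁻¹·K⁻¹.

Ideal: P_ideal = nRT/V = (4.20)(0.08206)(412.2)/1.60 = 88.7910 atm
vdW: P = nRT/(V − nb) − a n²/V² = 142.066/1.41688 − 40.0428/2.56000 = 100.267 − 15.6417 = 84.625 atm
Ratio = 84.625/88.7910 = 0.9531

P_vdW / P_ideal ≈ 0.9531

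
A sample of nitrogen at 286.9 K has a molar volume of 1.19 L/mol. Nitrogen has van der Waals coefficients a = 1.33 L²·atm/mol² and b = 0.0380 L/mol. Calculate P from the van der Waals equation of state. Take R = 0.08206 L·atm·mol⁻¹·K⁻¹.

P = RT/(V_m − b) − a/V_m²
RT/(V_m − b) = (0.08206)(286.9)/(1.19 − 0.0380) = 23.543/1.1520 = 20.437 atm
a/V_m² = 1.33/(1.19)² = 0.93920 atm
P = 20.437 − 0.93920 = 19.50 atm

P ≈ 19.50 atm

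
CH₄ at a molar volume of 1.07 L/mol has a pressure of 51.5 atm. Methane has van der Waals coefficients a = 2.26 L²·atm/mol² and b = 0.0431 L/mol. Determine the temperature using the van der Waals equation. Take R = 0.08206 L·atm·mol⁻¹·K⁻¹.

T = (P + a/V_m²)(V_m − b)/R
P + a/V_m² = 51.5 + 2.26/(1.07)² = 53.474 atm
V_m − b = 1.07 − 0.0431 = 1.0269 L/mol
T = (53.474)(1.0269)/0.08206 = 669.2 K

T ≈ 669.2 K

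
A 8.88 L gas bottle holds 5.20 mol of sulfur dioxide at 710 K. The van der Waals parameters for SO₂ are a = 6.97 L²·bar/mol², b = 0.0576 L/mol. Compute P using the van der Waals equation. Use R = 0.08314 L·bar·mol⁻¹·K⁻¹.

P = nRT/(V − nb) − a n²/V²
nRT/(V − nb) = (5.20)(0.08314)(710)/(8.88 − 5.20×0.0576) = 306.95/8.5805 = 35.773 bar
a n²/V² = (6.97)(5.20)²/(8.88)² = 2.3901 bar
P = 35.773 − 2.3901 = 33.38 bar

P ≈ 33.38 bar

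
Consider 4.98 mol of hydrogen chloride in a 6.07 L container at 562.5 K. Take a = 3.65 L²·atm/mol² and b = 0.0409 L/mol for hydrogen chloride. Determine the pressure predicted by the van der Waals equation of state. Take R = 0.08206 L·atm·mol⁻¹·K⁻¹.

P = nRT/(V − nb) − a n²/V²
nRT/(V − nb) = (4.98)(0.08206)(562.5)/(6.07 − 4.98×0.0409) = 229.87/5.8663 = 39.185 atm
a n²/V² = (3.65)(4.98)²/(6.07)² = 2.4568 atm
P = 39.185 − 2.4568 = 36.73 atm

P ≈ 36.73 atm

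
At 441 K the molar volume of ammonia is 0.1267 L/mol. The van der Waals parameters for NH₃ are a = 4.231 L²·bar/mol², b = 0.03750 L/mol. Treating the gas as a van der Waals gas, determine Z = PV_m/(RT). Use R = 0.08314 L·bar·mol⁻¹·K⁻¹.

Z ≈ 0.5096

P = RT/(V_m − b) − a/V_m² = (0.08314)(441)/(0.1267 − 0.03750) − 4.231/(0.1267)²
  = 36.665/0.089200 − 263.57 = 411.04 − 263.57 = 147.47 bar
Z = PV_m/(RT) = (147.47)(0.1267)/((0.08314)(441)) = 18.684/36.665 = 0.5096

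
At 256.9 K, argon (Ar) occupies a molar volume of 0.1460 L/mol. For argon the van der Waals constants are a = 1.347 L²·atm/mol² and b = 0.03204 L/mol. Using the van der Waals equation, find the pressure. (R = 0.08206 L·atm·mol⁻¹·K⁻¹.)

P ≈ 121.8 atm

P = RT/(V_m − b) − a/V_m²
RT/(V_m − b) = (0.08206)(256.9)/(0.1460 − 0.03204) = 21.081/0.11396 = 184.99 atm
a/V_m² = 1.347/(0.1460)² = 63.192 atm
P = 184.99 − 63.192 = 121.8 atm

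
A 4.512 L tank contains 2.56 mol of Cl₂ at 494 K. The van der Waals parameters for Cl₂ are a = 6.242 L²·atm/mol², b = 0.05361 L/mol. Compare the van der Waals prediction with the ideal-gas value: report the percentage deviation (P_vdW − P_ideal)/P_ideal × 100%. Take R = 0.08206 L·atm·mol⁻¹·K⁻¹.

-5.60 %

Ideal: P_ideal = nRT/V = (2.56)(0.08206)(494)/4.512 = 23.0001 atm
vdW: P = nRT/(V − nb) − a n²/V² = 103.776/4.37476 − 40.9076/20.3581 = 23.7215 − 2.00940 = 21.7121 atm
% deviation = (21.7121 − 23.0001)/23.0001 × 100% = -5.60%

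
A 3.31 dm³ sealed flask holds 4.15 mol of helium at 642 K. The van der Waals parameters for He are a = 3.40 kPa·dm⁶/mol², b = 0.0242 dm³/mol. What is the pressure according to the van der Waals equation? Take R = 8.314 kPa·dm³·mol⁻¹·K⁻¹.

P ≈ 6896 kPa

P = nRT/(V − nb) − a n²/V²
nRT/(V − nb) = (4.15)(8.314)(642)/(3.31 − 4.15×0.0242) = 22151/3.2096 = 6901.5 kPa
a n²/V² = (3.40)(4.15)²/(3.31)² = 5.3446 kPa
P = 6901.5 − 5.3446 = 6896 kPa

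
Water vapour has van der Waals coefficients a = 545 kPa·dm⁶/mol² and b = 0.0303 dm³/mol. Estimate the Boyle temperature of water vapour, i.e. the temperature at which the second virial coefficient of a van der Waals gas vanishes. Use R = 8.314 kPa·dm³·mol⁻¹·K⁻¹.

For a van der Waals gas the second virial coefficient B₂ = b − a/(RT) vanishes at T_B = a/(Rb).
T_B = 545/(8.314×0.0303) = 545/0.25191 = 2163 K

T_B ≈ 2163 K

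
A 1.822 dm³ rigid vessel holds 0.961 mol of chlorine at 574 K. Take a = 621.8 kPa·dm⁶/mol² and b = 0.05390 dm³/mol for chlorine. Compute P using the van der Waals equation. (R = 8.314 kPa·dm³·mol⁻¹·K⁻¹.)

P ≈ 2418 kPa

P = nRT/(V − nb) − a n²/V²
nRT/(V − nb) = (0.961)(8.314)(574)/(1.822 − 0.961×0.05390) = 4586.1/1.7702 = 2590.7 kPa
a n²/V² = (621.8)(0.961)²/(1.822)² = 172.98 kPa
P = 2590.7 − 172.98 = 2418 kPa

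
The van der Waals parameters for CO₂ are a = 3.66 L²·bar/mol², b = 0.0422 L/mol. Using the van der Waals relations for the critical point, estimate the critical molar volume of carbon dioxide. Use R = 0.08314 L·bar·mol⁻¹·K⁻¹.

V_m,c ≈ 0.1266 L/mol

For a van der Waals gas, V_m,c = 3b.
V_m,c = 3×0.0422 = 0.1266 L/mol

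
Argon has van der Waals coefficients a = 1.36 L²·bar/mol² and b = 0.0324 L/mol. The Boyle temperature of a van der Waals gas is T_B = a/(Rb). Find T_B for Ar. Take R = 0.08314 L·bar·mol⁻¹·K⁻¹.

T_B ≈ 504.9 K

For a van der Waals gas the second virial coefficient B₂ = b − a/(RT) vanishes at T_B = a/(Rb).
T_B = 1.36/(0.08314×0.0324) = 1.36/0.0026937 = 504.9 K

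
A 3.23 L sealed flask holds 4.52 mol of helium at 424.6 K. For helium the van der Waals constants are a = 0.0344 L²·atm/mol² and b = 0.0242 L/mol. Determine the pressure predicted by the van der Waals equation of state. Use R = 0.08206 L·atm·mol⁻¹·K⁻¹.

P = nRT/(V − nb) − a n²/V²
nRT/(V − nb) = (4.52)(0.08206)(424.6)/(3.23 − 4.52×0.0242) = 157.49/3.1206 = 50.468 atm
a n²/V² = (0.0344)(4.52)²/(3.23)² = 0.067364 atm
P = 50.468 − 0.067364 = 50.40 atm

P ≈ 50.40 atm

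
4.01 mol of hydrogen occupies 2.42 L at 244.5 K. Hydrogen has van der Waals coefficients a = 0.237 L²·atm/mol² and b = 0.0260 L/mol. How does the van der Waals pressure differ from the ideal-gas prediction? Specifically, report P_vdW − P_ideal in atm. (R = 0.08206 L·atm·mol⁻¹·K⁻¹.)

Ideal: P_ideal = nRT/V = (4.01)(0.08206)(244.5)/2.42 = 33.2460 atm
vdW: P = nRT/(V − nb) − a n²/V² = 80.4553/2.31574 − 3.81098/5.85640 = 34.7428 − 0.650738 = 34.0921 atm
ΔP = 34.0921 − 33.2460 = 0.846 atm

ΔP ≈ 0.846 atm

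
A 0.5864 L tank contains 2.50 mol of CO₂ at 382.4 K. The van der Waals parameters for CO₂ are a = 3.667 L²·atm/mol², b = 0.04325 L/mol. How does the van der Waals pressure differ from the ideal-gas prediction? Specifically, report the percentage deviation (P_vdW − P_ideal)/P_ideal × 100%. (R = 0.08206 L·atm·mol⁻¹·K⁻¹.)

-27.21 %

Ideal: P_ideal = nRT/V = (2.50)(0.08206)(382.4)/0.5864 = 133.781 atm
vdW: P = nRT/(V − nb) − a n²/V² = 78.4494/0.478275 − 22.9188/0.343865 = 164.026 − 66.6506 = 97.375 atm
% deviation = (97.375 − 133.781)/133.781 × 100% = -27.21%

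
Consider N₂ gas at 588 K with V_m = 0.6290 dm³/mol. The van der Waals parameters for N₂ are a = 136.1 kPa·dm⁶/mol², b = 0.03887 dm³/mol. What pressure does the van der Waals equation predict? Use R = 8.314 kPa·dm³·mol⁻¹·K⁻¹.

P ≈ 7940 kPa

P = RT/(V_m − b) − a/V_m²
RT/(V_m − b) = (8.314)(588)/(0.6290 − 0.03887) = 4888.6/0.59013 = 8283.9 kPa
a/V_m² = 136.1/(0.6290)² = 344.00 kPa
P = 8283.9 − 344.00 = 7940 kPa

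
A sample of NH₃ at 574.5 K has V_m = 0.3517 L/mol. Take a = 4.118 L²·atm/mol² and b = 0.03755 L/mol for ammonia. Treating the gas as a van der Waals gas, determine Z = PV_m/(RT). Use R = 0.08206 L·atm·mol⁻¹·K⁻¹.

Z ≈ 0.8712

P = RT/(V_m − b) − a/V_m² = (0.08206)(574.5)/(0.3517 − 0.03755) − 4.118/(0.3517)²
  = 47.143/0.31415 − 33.292 = 150.07 − 33.292 = 116.78 atm
Z = PV_m/(RT) = (116.78)(0.3517)/((0.08206)(574.5)) = 41.072/47.143 = 0.8712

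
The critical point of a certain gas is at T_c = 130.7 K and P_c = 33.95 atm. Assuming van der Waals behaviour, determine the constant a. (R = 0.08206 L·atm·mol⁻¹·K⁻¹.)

a ≈ 1.429 L²·atm/mol²

From T_c = 8a/(27Rb) and P_c = a/(27b²): a = 27 R² T_c²/(64 P_c).
a = 27×(0.08206)²×(130.7)²/(64×33.95) = 3105.8/2172.8 = 1.429 L²·atm/mol²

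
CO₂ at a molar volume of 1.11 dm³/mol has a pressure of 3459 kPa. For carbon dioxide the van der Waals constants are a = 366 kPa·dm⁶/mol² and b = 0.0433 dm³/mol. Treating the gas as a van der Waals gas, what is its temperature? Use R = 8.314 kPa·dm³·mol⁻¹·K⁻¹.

T = (P + a/V_m²)(V_m − b)/R
P + a/V_m² = 3459 + 366/(1.11)² = 3756.1 kPa
V_m − b = 1.11 − 0.0433 = 1.0667 dm³/mol
T = (3756.1)(1.0667)/8.314 = 481.9 K

T ≈ 481.9 K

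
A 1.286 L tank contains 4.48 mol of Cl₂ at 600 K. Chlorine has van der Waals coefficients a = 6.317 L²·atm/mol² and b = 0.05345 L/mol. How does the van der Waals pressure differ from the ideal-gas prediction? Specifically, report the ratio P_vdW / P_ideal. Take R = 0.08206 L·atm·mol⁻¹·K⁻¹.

P_vdW / P_ideal ≈ 0.7819

Ideal: P_ideal = nRT/V = (4.48)(0.08206)(600)/1.286 = 171.522 atm
vdW: P = nRT/(V − nb) − a n²/V² = 220.577/1.04654 − 126.785/1.65380 = 210.768 − 76.6628 = 134.105 atm
Ratio = 134.105/171.522 = 0.7819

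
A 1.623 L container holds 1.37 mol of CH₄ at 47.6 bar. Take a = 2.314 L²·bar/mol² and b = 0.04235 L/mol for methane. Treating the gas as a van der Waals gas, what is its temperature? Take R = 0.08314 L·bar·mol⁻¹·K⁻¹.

T ≈ 676.7 K

T = (P + a n²/V²)(V − nb)/(nR)
P + a n²/V² = 47.6 + (2.314)(1.37)²/(1.623)² = 49.249 bar
V − nb = 1.623 − (1.37)(0.04235) = 1.5650 L
T = (49.249)(1.5650)/((1.37)(0.08314)) = 676.7 K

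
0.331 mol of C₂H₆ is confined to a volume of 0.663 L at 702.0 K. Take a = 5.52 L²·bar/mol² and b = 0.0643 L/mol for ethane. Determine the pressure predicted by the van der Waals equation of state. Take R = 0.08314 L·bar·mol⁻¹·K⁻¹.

P = nRT/(V − nb) − a n²/V²
nRT/(V − nb) = (0.331)(0.08314)(702.0)/(0.663 − 0.331×0.0643) = 19.319/0.64172 = 30.105 bar
a n²/V² = (5.52)(0.331)²/(0.663)² = 1.3758 bar
P = 30.105 − 1.3758 = 28.73 bar

P ≈ 28.73 bar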